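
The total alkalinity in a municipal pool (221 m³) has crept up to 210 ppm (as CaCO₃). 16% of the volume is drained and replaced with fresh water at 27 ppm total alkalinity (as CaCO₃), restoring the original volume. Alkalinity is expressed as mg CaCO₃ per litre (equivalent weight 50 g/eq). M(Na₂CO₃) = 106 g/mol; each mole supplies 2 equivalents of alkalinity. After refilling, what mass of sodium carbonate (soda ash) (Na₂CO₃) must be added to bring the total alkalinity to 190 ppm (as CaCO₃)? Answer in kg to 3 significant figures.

2.17 kg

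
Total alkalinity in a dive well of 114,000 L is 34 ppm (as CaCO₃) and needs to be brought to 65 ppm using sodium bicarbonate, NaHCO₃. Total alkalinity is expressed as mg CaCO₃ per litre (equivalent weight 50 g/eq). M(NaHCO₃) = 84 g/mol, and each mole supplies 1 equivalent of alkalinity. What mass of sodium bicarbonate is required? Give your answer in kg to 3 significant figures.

Alkalinity to add: (65 − 34) = 31 mg/L as CaCO₃ × 114,000 L = 3534 g as CaCO₃.
Equivalents: 3534 g ÷ 50 g/eq = 70.68 eq.
NaHCO₃ supplies 1 eq per mole → 70.68 mol.
Mass: 70.68 mol × 84 g/mol = 5937 g.

5.94 kg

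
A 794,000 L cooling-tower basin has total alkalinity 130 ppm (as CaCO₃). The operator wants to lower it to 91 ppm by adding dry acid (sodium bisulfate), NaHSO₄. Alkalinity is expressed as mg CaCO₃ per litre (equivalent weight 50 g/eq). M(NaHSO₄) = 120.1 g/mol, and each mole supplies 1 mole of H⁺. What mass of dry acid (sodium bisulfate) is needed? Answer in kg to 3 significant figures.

74.4 kg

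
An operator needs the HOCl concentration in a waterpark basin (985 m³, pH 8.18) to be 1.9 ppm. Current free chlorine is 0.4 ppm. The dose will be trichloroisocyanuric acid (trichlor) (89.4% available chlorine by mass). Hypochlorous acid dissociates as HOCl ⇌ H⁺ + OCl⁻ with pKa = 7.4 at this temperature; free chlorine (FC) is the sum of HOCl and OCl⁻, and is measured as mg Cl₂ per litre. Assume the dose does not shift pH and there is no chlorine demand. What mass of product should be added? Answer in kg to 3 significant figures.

Volume: 985 m³ = 985,000 L.
[OCl⁻]/[HOCl] = 10^(pH − pKa) = 10^(8.18 − 7.4) = 6.026; fraction as HOCl = 1/(1 + 6.026) = 0.1423.
Free chlorine required for 1.9 ppm HOCl: 1.9 / 0.1423 = 13.35 ppm.
FC to add: 13.35 − 0.4 = 12.95 mg/L as Cl₂.
Cl₂ equivalent: 12.95 mg/L × 985,000 L = 12,750 g.
Product at 89.4% available Cl: 12,750 / 0.894 = 14,270 g.

14.3 kg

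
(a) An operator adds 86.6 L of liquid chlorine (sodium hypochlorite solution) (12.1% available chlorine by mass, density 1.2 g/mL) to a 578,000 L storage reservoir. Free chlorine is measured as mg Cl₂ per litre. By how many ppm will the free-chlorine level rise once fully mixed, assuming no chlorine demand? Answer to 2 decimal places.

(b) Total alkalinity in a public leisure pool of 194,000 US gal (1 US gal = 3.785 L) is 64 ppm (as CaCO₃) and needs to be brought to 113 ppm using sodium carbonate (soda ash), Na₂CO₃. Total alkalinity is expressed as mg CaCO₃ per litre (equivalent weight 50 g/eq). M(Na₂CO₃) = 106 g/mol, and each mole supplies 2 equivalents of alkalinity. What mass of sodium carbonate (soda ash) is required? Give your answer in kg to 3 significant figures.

(a) 21.75 ppm; (b) 38.1 kg

(a) Mass of solution: 86.6 L × 1000 mL/L × 1.2 g/mL = 103,900 g.
(a) Available chlorine delivered: 103,900 g × 0.121 = 12,570 g as Cl₂.
(a) Concentration rise: 12,570 g / 578,000 L = 21.75 mg/L = 21.75 ppm.

(b) Volume: 194,000 US gal × 3.785 L/gal = 734,290 L.
(b) Alkalinity to add: (113 − 64) = 49 mg/L as CaCO₃ × 734,290 L = 35,980 g as CaCO₃.
(b) Equivalents: 35,980 g ÷ 50 g/eq = 719.6 eq.
(b) Each mole of Na₂CO₃ supplies 2 eq, so 719.6 / 2 = 359.8 mol.
(b) Mass: 359.8 mol × 106 g/mol = 38,140 g.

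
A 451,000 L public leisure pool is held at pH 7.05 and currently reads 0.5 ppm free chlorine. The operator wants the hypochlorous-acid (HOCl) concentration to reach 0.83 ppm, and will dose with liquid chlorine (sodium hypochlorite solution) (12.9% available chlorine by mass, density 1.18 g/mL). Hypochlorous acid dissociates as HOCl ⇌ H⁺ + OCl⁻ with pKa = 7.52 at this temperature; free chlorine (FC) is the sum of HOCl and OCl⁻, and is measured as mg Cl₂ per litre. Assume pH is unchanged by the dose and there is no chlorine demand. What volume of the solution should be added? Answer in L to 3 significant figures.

1.81 L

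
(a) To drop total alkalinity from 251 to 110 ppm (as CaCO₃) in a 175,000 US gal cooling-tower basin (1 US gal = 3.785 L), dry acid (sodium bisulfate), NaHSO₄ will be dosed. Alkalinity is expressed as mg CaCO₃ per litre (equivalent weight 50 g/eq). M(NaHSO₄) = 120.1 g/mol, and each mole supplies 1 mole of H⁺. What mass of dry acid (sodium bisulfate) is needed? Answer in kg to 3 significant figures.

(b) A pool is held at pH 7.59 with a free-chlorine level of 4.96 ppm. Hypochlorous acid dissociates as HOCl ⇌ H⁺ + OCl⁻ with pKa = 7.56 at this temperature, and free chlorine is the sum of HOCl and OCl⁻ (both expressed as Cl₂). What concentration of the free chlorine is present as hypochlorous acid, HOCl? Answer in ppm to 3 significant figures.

(a) Volume: 175,000 US gal × 3.785 L/gal = 662,375 L.
(a) Alkalinity to neutralize: (251 − 110) = 141 mg/L as CaCO₃ × 662,375 L = 93,390 g as CaCO₃.
(a) Equivalents of H⁺ required: 93,390 ÷ 50 g/eq = 1868 eq = 1868 mol NaHSO₄.
(a) Mass of NaHSO₄: 1868 × 120.1 = 224,300 g.

(b) [OCl⁻]/[HOCl] = 10^(pH − pKa) = 10^(7.59 − 7.56) = 10^0.03 = 1.072.
(b) Fraction as HOCl = 1 / (1 + 1.072) = 0.4827.
(b) HOCl = 0.4827 × 4.96 ppm = 2.394 ppm.

(a) 224 kg; (b) 2.39 ppm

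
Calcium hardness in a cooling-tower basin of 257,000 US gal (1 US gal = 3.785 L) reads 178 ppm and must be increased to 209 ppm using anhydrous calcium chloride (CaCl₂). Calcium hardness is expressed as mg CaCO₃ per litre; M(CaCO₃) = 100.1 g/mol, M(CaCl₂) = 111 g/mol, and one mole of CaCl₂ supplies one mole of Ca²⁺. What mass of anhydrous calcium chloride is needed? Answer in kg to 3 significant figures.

33.4 kg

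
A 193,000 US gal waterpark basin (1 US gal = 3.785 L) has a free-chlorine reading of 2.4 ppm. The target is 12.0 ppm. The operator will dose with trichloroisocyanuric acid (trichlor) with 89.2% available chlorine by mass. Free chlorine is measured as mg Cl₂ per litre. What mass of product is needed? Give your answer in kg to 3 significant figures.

7.86 kg

Volume: 193,000 US gal × 3.785 L/gal = 730,505 L.
Chlorine deficit: 12.0 − 2.4 = 9.6 ppm = 9.6 mg/L as Cl₂.
Cl₂ equivalent needed: 9.6 mg/L × 730,505 L = 7,013,000 mg = 7013 g.
Product at 89.2% available chlorine: 7013 / 0.892 = 7862 g.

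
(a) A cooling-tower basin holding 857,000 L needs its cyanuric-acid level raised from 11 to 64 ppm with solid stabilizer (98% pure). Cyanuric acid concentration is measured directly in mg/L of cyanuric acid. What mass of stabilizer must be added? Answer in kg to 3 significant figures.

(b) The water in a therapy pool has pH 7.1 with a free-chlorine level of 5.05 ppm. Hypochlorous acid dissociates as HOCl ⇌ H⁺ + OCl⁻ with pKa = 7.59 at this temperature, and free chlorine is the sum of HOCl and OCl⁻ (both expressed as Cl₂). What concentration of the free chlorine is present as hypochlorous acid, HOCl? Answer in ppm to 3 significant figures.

(a) 46.3 kg; (b) 3.82 ppm

(a) CYA to add: (64 − 11) = 53 mg/L × 857,000 L = 45,420 g cyanuric acid.
(a) At 98% purity: 45,420 / 0.98 = 46,350 g product.

(b) [OCl⁻]/[HOCl] = 10^(pH − pKa) = 10^(7.1 − 7.59) = 10^-0.49 = 0.3236.
(b) Fraction as HOCl = 1 / (1 + 0.3236) = 0.7555.
(b) HOCl = 0.7555 × 5.05 ppm = 3.815 ppm.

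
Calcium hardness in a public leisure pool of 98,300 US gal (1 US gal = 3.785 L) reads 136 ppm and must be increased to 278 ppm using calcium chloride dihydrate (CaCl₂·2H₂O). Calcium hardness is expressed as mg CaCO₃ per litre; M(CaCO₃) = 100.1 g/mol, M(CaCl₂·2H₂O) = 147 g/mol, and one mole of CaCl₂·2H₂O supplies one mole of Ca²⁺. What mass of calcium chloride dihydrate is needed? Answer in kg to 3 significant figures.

Volume: 98,300 US gal × 3.785 L/gal = 372,066 L.
Hardness to add: (278 − 136) = 142 mg/L as CaCO₃ × 372,066 L = 52,830 g as CaCO₃.
Moles of Ca²⁺ (1 mol Ca²⁺ ≡ 1 mol CaCO₃): 52,830 / 100.1 g/mol = 527.8 mol.
Mass of CaCl₂·2H₂O: 527.8 × 147 = 77,590 g.

77.6 kg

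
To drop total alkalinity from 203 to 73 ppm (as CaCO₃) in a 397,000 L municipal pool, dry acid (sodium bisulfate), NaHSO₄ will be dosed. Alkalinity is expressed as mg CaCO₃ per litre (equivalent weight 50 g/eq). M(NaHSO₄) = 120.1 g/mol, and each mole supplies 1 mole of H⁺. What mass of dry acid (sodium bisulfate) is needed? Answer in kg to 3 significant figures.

Alkalinity to neutralize: (203 − 73) = 130 mg/L as CaCO₃ × 397,000 L = 51,610 g as CaCO₃.
Equivalents of H⁺ required: 51,610 ÷ 50 g/eq = 1032 eq = 1032 mol NaHSO₄.
Mass of NaHSO₄: 1032 × 120.1 = 124,000 g.

124 kg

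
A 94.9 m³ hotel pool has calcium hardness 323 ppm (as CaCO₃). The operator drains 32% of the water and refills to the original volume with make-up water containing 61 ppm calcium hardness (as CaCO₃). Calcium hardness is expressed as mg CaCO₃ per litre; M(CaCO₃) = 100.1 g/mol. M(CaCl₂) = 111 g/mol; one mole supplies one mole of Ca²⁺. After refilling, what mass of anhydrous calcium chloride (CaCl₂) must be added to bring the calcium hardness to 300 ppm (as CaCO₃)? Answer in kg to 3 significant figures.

Volume: 94.9 m³ = 94,900 L.
After draining 32% and refilling: 323 × 0.68 + 61 × 0.32 = 239.16 ppm.
Deficit to target: 300 − 239.16 = 60.84 mg/L.
As CaCO₃: 60.84 mg/L × 94,900 L = 5774 g; ÷ 100.1 = 57.68 mol Ca²⁺.
Mass: 57.68 × 111 = 6402 g.

6.40 kg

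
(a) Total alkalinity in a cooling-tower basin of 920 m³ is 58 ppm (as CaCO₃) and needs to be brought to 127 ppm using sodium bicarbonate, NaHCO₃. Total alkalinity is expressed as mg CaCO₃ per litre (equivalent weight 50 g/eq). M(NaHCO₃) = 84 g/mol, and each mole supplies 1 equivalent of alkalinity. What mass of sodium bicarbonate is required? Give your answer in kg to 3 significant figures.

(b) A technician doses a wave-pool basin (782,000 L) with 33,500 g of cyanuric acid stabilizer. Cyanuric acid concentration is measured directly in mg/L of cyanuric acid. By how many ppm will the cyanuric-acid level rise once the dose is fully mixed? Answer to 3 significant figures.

(a) 107 kg; (b) 42.8 ppm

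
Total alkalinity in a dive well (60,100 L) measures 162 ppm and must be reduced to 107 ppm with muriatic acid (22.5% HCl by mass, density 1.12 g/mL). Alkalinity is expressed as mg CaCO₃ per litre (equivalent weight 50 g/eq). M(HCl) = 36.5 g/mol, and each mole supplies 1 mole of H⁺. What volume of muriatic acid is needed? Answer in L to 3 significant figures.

9.58 L

Alkalinity to neutralize: (162 − 107) = 55 mg/L as CaCO₃ × 60,100 L = 3306 g as CaCO₃.
Equivalents of H⁺ required: 3306 ÷ 50 g/eq = 66.11 eq = 66.11 mol HCl.
Mass of HCl: 66.11 × 36.5 = 2413 g.
Mass of 22.5% solution: 2413 / 0.225 = 10,720 g.
Volume: 10,720 g ÷ 1.12 g/mL = 9575 mL.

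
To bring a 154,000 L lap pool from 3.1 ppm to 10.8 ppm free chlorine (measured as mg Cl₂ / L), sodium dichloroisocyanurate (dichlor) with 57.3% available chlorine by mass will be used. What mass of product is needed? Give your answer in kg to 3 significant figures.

Chlorine deficit: 10.8 − 3.1 = 7.7 ppm = 7.7 mg/L as Cl₂.
Cl₂ equivalent needed: 7.7 mg/L × 154,000 L = 1,186,000 mg = 1186 g.
Product at 57.3% available chlorine: 1186 / 0.573 = 2069 g.

2.07 kg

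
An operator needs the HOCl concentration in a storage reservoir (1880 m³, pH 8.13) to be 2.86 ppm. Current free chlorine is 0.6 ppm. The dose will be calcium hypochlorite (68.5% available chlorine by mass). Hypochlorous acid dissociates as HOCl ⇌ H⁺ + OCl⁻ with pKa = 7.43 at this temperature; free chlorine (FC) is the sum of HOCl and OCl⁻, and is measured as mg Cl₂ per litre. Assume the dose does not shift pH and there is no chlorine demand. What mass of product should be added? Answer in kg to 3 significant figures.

45.5 kg

Volume: 1880 m³ = 1,880,000 L.
[OCl⁻]/[HOCl] = 10^(pH − pKa) = 10^(8.13 − 7.43) = 5.012; fraction as HOCl = 1/(1 + 5.012) = 0.1663.
Free chlorine required for 2.86 ppm HOCl: 2.86 / 0.1663 = 17.19 ppm.
FC to add: 17.19 − 0.6 = 16.59 mg/L as Cl₂.
Cl₂ equivalent: 16.59 mg/L × 1,880,000 L = 31,200 g.
Product at 68.5% available Cl: 31,200 / 0.685 = 45,540 g.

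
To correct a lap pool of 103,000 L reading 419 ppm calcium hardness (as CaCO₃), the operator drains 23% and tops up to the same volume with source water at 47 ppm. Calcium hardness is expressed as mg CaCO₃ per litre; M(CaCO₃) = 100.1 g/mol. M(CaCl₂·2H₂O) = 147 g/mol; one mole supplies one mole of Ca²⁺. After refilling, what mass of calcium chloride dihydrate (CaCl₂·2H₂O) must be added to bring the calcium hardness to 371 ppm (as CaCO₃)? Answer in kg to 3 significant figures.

5.68 kg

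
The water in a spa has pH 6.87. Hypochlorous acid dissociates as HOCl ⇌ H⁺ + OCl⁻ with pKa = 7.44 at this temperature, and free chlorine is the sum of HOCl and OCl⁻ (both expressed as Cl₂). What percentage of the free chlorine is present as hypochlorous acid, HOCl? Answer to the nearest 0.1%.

78.8%

[OCl⁻]/[HOCl] = 10^(pH − pKa) = 10^(6.87 − 7.44) = 10^-0.57 = 0.2692.
Fraction as HOCl = 1 / (1 + 0.2692) = 0.7879.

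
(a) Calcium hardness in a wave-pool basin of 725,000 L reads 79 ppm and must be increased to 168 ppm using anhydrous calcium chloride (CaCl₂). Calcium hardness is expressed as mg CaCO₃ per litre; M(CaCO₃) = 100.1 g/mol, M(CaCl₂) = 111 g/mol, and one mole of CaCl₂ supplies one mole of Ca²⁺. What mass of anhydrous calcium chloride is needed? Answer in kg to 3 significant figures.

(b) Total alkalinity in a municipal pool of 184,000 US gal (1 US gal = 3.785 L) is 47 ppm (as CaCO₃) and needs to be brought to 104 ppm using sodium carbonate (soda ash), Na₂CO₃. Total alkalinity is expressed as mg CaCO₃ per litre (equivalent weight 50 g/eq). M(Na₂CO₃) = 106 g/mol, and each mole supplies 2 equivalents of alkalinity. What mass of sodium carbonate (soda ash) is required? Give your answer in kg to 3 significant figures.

(a) Hardness to add: (168 − 79) = 89 mg/L as CaCO₃ × 725,000 L = 64,520 g as CaCO₃.
(a) Moles of Ca²⁺ (1 mol Ca²⁺ ≡ 1 mol CaCO₃): 64,520 / 100.1 g/mol = 644.6 mol.
(a) Mass of CaCl₂: 644.6 × 111 = 71,550 g.

(b) Volume: 184,000 US gal × 3.785 L/gal = 696,440 L.
(b) Alkalinity to add: (104 − 47) = 57 mg/L as CaCO₃ × 696,440 L = 39,700 g as CaCO₃.
(b) Equivalents: 39,700 g ÷ 50 g/eq = 793.9 eq.
(b) Each mole of Na₂CO₃ supplies 2 eq, so 793.9 / 2 = 397 mol.
(b) Mass: 397 mol × 106 g/mol = 42,080 g.

(a) 71.6 kg; (b) 42.1 kg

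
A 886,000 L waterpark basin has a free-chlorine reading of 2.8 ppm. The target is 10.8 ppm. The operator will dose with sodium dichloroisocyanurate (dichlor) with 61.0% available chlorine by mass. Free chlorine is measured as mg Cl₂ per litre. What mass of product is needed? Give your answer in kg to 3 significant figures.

11.6 kg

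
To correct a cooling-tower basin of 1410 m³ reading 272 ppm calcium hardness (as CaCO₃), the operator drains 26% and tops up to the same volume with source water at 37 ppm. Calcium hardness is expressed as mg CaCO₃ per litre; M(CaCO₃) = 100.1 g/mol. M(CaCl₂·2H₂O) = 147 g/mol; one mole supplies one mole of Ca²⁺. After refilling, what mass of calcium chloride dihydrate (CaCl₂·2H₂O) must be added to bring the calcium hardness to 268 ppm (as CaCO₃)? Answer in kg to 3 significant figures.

118 kg

Volume: 1410 m³ = 1,410,000 L.
After draining 26% and refilling: 272 × 0.74 + 37 × 0.26 = 210.9 ppm.
Deficit to target: 268 − 210.9 = 57.1 mg/L.
As CaCO₃: 57.1 mg/L × 1,410,000 L = 80,510 g; ÷ 100.1 = 804.3 mol Ca²⁺.
Mass: 804.3 × 147 = 118,200 g.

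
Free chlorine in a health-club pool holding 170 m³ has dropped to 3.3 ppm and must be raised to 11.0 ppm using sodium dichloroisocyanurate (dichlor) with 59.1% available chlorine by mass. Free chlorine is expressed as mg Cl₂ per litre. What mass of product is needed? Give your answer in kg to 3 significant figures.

Volume: 170 m³ = 170,000 L.
Chlorine deficit: 11.0 − 3.3 = 7.7 ppm = 7.7 mg/L as Cl₂.
Cl₂ equivalent needed: 7.7 mg/L × 170,000 L = 1,309,000 mg = 1309 g.
Product at 59.1% available chlorine: 1309 / 0.591 = 2215 g.

2.21 kg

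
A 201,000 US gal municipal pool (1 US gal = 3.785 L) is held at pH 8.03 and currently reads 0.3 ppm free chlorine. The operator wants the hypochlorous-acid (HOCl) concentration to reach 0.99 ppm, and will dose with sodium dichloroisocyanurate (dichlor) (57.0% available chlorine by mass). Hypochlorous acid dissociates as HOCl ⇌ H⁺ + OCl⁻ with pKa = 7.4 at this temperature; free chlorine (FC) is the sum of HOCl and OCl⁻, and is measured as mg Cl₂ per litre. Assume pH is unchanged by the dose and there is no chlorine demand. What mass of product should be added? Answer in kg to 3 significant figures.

Volume: 201,000 US gal × 3.785 L/gal = 760,785 L.
[OCl⁻]/[HOCl] = 10^(pH − pKa) = 10^(8.03 − 7.4) = 4.266; fraction as HOCl = 1/(1 + 4.266) = 0.1899.
Free chlorine required for 0.99 ppm HOCl: 0.99 / 0.1899 = 5.213 ppm.
FC to add: 5.213 − 0.3 = 4.913 mg/L as Cl₂.
Cl₂ equivalent: 4.913 mg/L × 760,785 L = 3738 g.
Product at 57.0% available Cl: 3738 / 0.57 = 6558 g.

6.56 kg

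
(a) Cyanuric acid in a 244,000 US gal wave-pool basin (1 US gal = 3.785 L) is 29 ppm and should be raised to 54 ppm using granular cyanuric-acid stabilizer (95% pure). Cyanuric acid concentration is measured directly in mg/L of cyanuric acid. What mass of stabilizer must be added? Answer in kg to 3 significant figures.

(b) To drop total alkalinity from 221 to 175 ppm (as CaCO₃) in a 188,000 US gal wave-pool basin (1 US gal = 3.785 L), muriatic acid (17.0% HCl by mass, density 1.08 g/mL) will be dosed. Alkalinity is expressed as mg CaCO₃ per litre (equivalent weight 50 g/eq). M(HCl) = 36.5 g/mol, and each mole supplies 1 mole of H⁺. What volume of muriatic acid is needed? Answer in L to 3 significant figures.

(a) 24.3 kg; (b) 130 L

(a) Volume: 244,000 US gal × 3.785 L/gal = 923,540 L.
(a) CYA to add: (54 − 29) = 25 mg/L × 923,540 L = 23,090 g cyanuric acid.
(a) At 95% purity: 23,090 / 0.95 = 24,300 g product.

(b) Volume: 188,000 US gal × 3.785 L/gal = 711,580 L.
(b) Alkalinity to neutralize: (221 − 175) = 46 mg/L as CaCO₃ × 711,580 L = 32,730 g as CaCO₃.
(b) Equivalents of H⁺ required: 32,730 ÷ 50 g/eq = 654.7 eq = 654.7 mol HCl.
(b) Mass of HCl: 654.7 × 36.5 = 23,890 g.
(b) Mass of 17.0% solution: 23,890 / 0.17 = 140,600 g.
(b) Volume: 140,600 g ÷ 1.08 g/mL = 130,100 mL.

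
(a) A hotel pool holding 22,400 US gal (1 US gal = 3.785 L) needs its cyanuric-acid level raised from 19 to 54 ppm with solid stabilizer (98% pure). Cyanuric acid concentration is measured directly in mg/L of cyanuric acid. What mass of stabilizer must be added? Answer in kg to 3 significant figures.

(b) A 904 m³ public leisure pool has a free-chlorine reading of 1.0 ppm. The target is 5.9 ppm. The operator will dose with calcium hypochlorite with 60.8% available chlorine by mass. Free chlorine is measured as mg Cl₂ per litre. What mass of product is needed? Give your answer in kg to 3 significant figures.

(a) Volume: 22,400 US gal × 3.785 L/gal = 84,784 L.
(a) CYA to add: (54 − 19) = 35 mg/L × 84,784 L = 2967 g cyanuric acid.
(a) At 98% purity: 2967 / 0.98 = 3028 g product.

(b) Volume: 904 m³ = 904,000 L.
(b) Chlorine deficit: 5.9 − 1.0 = 4.9 ppm = 4.9 mg/L as Cl₂.
(b) Cl₂ equivalent needed: 4.9 mg/L × 904,000 L = 4,430,000 mg = 4430 g.
(b) Product at 60.8% available chlorine: 4430 / 0.608 = 7286 g.

(a) 3.03 kg; (b) 7.29 kg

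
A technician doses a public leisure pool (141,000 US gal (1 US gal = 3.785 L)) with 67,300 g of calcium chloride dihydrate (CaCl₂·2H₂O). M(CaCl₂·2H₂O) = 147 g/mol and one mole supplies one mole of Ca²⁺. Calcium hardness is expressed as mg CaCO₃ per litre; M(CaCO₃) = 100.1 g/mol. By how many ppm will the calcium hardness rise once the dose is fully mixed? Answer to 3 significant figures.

Volume: 141,000 US gal × 3.785 L/gal = 533,685 L.
Moles of Ca²⁺: 67,300 g ÷ 147 g/mol = 457.8 mol.
As CaCO₃: 457.8 mol × 100.1 g/mol = 45,830 g.
Rise: 45,830 g / 533,685 L × 1000 = 85.87 mg/L.

85.9 ppm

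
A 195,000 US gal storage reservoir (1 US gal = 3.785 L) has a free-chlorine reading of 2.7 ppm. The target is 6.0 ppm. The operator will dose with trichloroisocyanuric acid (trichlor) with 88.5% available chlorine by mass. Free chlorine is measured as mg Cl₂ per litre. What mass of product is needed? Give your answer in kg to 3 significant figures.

Volume: 195,000 US gal × 3.785 L/gal = 738,075 L.
Chlorine deficit: 6.0 − 2.7 = 3.3 ppm = 3.3 mg/L as Cl₂.
Cl₂ equivalent needed: 3.3 mg/L × 738,075 L = 2,436,000 mg = 2436 g.
Product at 88.5% available chlorine: 2436 / 0.885 = 2752 g.

2.75 kg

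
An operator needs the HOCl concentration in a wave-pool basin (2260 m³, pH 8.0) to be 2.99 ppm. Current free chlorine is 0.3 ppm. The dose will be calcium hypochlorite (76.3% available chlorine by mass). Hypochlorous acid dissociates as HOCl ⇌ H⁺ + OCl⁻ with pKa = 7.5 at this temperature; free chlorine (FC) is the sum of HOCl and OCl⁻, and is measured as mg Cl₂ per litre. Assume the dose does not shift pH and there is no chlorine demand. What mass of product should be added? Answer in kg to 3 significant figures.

Volume: 2260 m³ = 2,260,000 L.
[OCl⁻]/[HOCl] = 10^(pH − pKa) = 10^(8.0 − 7.5) = 3.162; fraction as HOCl = 1/(1 + 3.162) = 0.2403.
Free chlorine required for 2.99 ppm HOCl: 2.99 / 0.2403 = 12.45 ppm.
FC to add: 12.45 − 0.3 = 12.15 mg/L as Cl₂.
Cl₂ equivalent: 12.15 mg/L × 2,260,000 L = 27,450 g.
Product at 76.3% available Cl: 27,450 / 0.763 = 35,970 g.

36.0 kg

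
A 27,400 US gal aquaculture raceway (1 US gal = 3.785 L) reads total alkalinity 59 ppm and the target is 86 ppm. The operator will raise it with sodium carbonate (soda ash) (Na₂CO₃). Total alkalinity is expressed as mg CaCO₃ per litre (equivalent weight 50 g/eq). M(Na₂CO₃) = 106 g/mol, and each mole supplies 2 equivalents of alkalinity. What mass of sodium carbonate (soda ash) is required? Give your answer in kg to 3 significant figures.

Volume: 27,400 US gal × 3.785 L/gal = 103,709 L.
Alkalinity to add: (86 − 59) = 27 mg/L as CaCO₃ × 103,709 L = 2800 g as CaCO₃.
Equivalents: 2800 g ÷ 50 g/eq = 56 eq.
Each mole of Na₂CO₃ supplies 2 eq, so 56 / 2 = 28 mol.
Mass: 28 mol × 106 g/mol = 2968 g.

2.97 kg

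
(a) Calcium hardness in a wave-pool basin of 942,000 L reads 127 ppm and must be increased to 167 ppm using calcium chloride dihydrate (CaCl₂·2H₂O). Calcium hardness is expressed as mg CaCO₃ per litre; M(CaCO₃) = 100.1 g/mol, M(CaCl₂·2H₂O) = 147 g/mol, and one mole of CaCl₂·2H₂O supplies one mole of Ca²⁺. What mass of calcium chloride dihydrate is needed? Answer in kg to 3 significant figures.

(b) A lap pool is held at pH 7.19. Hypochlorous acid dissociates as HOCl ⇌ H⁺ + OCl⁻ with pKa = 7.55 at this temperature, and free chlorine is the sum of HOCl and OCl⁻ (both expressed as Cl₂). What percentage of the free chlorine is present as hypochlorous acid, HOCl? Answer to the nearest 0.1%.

(a) 55.3 kg; (b) 69.6%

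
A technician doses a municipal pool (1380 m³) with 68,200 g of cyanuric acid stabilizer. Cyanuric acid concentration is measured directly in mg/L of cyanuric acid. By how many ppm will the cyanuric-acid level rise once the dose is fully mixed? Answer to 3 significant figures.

Volume: 1380 m³ = 1,380,000 L.
Rise: 68,200 g / 1,380,000 L × 1000 = 49.42 mg/L.

49.4 ppm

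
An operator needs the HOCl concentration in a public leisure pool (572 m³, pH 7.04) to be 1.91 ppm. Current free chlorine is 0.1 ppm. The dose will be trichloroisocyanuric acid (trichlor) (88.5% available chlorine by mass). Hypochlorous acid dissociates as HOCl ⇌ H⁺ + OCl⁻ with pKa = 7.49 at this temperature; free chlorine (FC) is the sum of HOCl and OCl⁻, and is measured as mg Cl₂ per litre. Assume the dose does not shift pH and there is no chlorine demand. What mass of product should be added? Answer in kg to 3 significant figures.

1.61 kg

Volume: 572 m³ = 572,000 L.
[OCl⁻]/[HOCl] = 10^(pH − pKa) = 10^(7.04 − 7.49) = 0.3548; fraction as HOCl = 1/(1 + 0.3548) = 0.7381.
Free chlorine required for 1.91 ppm HOCl: 1.91 / 0.7381 = 2.588 ppm.
FC to add: 2.588 − 0.1 = 2.488 mg/L as Cl₂.
Cl₂ equivalent: 2.488 mg/L × 572,000 L = 1423 g.
Product at 88.5% available Cl: 1423 / 0.885 = 1608 g.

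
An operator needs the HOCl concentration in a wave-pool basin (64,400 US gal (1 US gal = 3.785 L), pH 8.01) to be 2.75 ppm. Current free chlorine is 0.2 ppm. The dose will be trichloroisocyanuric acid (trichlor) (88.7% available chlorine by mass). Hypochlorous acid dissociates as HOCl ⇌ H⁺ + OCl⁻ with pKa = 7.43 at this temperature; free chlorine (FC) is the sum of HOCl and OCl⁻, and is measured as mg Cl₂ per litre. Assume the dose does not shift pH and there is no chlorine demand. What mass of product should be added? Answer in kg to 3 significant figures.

3.57 kg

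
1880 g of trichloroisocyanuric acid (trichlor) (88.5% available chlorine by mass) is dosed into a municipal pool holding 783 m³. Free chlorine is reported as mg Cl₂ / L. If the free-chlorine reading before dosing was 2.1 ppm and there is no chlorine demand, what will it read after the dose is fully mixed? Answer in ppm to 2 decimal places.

Volume: 783 m³ = 783,000 L.
Available chlorine delivered: 1880 g × 0.885 = 1664 g as Cl₂.
Concentration rise: 1664 g / 783,000 L = 2.125 mg/L = 2.12 ppm.
Final FC: 2.1 + 2.12 = 4.22 ppm.

4.22 ppm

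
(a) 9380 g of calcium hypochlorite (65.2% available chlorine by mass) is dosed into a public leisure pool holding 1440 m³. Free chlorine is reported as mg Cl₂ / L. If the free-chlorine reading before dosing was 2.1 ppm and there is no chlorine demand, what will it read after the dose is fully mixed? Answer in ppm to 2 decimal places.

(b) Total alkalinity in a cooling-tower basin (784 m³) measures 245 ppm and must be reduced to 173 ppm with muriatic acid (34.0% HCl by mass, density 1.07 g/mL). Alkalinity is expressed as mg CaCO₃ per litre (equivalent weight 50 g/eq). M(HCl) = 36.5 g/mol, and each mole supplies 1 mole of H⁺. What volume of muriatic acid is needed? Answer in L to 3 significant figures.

(a) Volume: 1440 m³ = 1,440,000 L.
(a) Available chlorine delivered: 9380 g × 0.652 = 6116 g as Cl₂.
(a) Concentration rise: 6116 g / 1,440,000 L = 4.247 mg/L = 4.25 ppm.
(a) Final FC: 2.1 + 4.25 = 6.35 ppm.

(b) Volume: 784 m³ = 784,000 L.
(b) Alkalinity to neutralize: (245 − 173) = 72 mg/L as CaCO₃ × 784,000 L = 56,450 g as CaCO₃.
(b) Equivalents of H⁺ required: 56,450 ÷ 50 g/eq = 1129 eq = 1129 mol HCl.
(b) Mass of HCl: 1129 × 36.5 = 41,210 g.
(b) Mass of 34.0% solution: 41,210 / 0.34 = 121,200 g.
(b) Volume: 121,200 g ÷ 1.07 g/mL = 113,300 mL.

(a) 6.35 ppm; (b) 113 L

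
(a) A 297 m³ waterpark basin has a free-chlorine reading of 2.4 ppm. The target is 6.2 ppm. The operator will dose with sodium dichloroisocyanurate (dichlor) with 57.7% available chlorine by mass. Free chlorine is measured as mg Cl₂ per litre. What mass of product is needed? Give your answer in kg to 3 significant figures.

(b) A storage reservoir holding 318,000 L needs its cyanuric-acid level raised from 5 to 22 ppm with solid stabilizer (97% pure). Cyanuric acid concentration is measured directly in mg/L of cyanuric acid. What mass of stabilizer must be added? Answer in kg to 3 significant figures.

(a) 1.96 kg; (b) 5.57 kg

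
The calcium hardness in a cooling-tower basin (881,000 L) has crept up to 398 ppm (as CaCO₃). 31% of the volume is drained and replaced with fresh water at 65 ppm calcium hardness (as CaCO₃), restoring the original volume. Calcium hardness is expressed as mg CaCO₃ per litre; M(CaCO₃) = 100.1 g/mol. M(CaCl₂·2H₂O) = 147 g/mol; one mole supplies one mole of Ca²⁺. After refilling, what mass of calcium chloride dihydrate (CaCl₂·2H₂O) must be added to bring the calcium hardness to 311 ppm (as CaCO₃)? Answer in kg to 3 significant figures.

21.0 kg

After draining 31% and refilling: 398 × 0.69 + 65 × 0.31 = 294.77 ppm.
Deficit to target: 311 − 294.77 = 16.23 mg/L.
As CaCO₃: 16.23 mg/L × 881,000 L = 14,300 g; ÷ 100.1 = 142.8 mol Ca²⁺.
Mass: 142.8 × 147 = 21,000 g.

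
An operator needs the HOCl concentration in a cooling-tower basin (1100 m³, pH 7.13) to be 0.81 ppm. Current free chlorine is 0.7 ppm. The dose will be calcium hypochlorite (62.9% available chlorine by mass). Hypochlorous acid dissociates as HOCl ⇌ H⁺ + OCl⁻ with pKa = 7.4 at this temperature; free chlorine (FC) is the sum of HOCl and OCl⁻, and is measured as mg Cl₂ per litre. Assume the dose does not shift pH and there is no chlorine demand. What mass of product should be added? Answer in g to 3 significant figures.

Volume: 1100 m³ = 1,100,000 L.
[OCl⁻]/[HOCl] = 10^(pH − pKa) = 10^(7.13 − 7.4) = 0.537; fraction as HOCl = 1/(1 + 0.537) = 0.6506.
Free chlorine required for 0.81 ppm HOCl: 0.81 / 0.6506 = 1.245 ppm.
FC to add: 1.245 − 0.7 = 0.545 mg/L as Cl₂.
Cl₂ equivalent: 0.545 mg/L × 1,100,000 L = 599.5 g.
Product at 62.9% available Cl: 599.5 / 0.629 = 953.1 g.

953 g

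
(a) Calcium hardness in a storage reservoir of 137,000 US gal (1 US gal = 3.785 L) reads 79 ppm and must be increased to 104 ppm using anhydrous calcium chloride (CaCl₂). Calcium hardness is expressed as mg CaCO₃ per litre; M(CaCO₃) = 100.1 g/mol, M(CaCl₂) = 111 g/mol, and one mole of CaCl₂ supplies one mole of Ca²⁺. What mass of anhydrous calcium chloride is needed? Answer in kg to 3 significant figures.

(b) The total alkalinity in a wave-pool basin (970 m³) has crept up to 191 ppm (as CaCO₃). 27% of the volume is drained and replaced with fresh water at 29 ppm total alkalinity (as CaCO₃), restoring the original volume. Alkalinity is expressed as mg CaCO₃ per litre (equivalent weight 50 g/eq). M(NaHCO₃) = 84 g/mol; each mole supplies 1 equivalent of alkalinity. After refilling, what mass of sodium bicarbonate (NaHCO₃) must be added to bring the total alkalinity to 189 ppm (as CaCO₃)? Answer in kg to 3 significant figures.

(a) 14.4 kg; (b) 68.0 kg

(a) Volume: 137,000 US gal × 3.785 L/gal = 518,545 L.
(a) Hardness to add: (104 − 79) = 25 mg/L as CaCO₃ × 518,545 L = 12,960 g as CaCO₃.
(a) Moles of Ca²⁺ (1 mol Ca²⁺ ≡ 1 mol CaCO₃): 12,960 / 100.1 g/mol = 129.5 mol.
(a) Mass of CaCl₂: 129.5 × 111 = 14,380 g.

(b) Volume: 970 m³ = 970,000 L.
(b) After draining 27% and refilling: 191 × 0.73 + 29 × 0.27 = 147.26 ppm.
(b) Deficit to target: 189 − 147.26 = 41.74 mg/L.
(b) As CaCO₃: 41.74 mg/L × 970,000 L = 40,490 g; ÷ 50 g/eq ÷ 1 = 809.8 mol NaHCO₃.
(b) Mass: 809.8 × 84 = 68,020 g.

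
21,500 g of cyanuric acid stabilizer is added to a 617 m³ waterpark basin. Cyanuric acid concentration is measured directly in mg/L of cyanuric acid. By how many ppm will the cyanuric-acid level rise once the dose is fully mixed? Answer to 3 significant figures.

Volume: 617 m³ = 617,000 L.
Rise: 21,500 g / 617,000 L × 1000 = 34.85 mg/L.

34.8 ppm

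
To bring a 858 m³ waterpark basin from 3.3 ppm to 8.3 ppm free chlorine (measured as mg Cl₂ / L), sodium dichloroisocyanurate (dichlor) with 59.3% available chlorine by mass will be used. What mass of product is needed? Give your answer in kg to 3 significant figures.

7.23 kg

Volume: 858 m³ = 858,000 L.
Chlorine deficit: 8.3 − 3.3 = 5 ppm = 5 mg/L as Cl₂.
Cl₂ equivalent needed: 5 mg/L × 858,000 L = 4,290,000 mg = 4290 g.
Product at 59.3% available chlorine: 4290 / 0.593 = 7234 g.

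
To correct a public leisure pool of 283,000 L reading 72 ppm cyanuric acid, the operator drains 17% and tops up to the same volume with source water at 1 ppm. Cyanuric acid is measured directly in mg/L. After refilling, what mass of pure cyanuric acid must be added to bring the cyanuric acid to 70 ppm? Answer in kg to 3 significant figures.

After draining 17% and refilling: 72 × 0.83 + 1 × 0.17 = 59.93 ppm.
Deficit to target: 70 − 59.93 = 10.07 mg/L.
Mass: 10.07 mg/L × 283,000 L = 2850 g cyanuric acid.

2.85 kg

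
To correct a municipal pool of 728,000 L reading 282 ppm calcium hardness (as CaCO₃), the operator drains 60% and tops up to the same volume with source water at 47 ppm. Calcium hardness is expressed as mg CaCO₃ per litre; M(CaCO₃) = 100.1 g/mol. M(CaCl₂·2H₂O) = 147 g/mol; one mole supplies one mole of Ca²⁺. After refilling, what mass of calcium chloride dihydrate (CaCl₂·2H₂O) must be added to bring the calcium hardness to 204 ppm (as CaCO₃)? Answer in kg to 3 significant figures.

67.4 kg

After draining 60% and refilling: 282 × 0.40 + 47 × 0.60 = 141 ppm.
Deficit to target: 204 − 141 = 63 mg/L.
As CaCO₃: 63 mg/L × 728,000 L = 45,860 g; ÷ 100.1 = 458.2 mol Ca²⁺.
Mass: 458.2 × 147 = 67,350 g.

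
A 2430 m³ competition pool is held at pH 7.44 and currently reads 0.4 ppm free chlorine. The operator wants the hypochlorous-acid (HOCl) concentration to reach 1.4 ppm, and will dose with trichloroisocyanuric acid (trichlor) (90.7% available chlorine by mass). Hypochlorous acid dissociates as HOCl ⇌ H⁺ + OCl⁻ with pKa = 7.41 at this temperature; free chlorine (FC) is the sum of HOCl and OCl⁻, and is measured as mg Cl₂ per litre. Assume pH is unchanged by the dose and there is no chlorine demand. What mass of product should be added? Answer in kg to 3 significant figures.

6.70 kg

Volume: 2430 m³ = 2,430,000 L.
[OCl⁻]/[HOCl] = 10^(pH − pKa) = 10^(7.44 − 7.41) = 1.072; fraction as HOCl = 1/(1 + 1.072) = 0.4827.
Free chlorine required for 1.4 ppm HOCl: 1.4 / 0.4827 = 2.9 ppm.
FC to add: 2.9 − 0.4 = 2.5 mg/L as Cl₂.
Cl₂ equivalent: 2.5 mg/L × 2,430,000 L = 6075 g.
Product at 90.7% available Cl: 6075 / 0.907 = 6698 g.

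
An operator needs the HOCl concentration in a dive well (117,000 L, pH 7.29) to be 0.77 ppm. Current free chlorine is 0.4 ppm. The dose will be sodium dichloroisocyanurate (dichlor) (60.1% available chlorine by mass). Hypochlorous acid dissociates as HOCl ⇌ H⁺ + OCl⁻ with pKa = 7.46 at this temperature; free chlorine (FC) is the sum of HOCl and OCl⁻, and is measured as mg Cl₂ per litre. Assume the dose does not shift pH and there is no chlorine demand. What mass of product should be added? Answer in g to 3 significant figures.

173 g

[OCl⁻]/[HOCl] = 10^(pH − pKa) = 10^(7.29 − 7.46) = 0.6761; fraction as HOCl = 1/(1 + 0.6761) = 0.5966.
Free chlorine required for 0.77 ppm HOCl: 0.77 / 0.5966 = 1.291 ppm.
FC to add: 1.291 − 0.4 = 0.8906 mg/L as Cl₂.
Cl₂ equivalent: 0.8906 mg/L × 117,000 L = 104.2 g.
Product at 60.1% available Cl: 104.2 / 0.601 = 173.4 g.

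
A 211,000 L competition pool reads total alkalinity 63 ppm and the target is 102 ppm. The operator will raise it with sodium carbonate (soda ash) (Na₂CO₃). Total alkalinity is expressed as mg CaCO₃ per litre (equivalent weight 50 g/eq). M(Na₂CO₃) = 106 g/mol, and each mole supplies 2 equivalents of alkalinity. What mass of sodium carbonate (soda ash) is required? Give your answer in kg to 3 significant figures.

8.72 kg

Alkalinity to add: (102 − 63) = 39 mg/L as CaCO₃ × 211,000 L = 8229 g as CaCO₃.
Equivalents: 8229 g ÷ 50 g/eq = 164.6 eq.
Each mole of Na₂CO₃ supplies 2 eq, so 164.6 / 2 = 82.29 mol.
Mass: 82.29 mol × 106 g/mol = 8723 g.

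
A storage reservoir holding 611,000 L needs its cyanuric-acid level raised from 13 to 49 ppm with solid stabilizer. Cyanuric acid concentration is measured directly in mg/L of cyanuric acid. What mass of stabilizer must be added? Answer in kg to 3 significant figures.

CYA to add: (49 − 13) = 36 mg/L × 611,000 L = 22,000 g cyanuric acid.

22.0 kg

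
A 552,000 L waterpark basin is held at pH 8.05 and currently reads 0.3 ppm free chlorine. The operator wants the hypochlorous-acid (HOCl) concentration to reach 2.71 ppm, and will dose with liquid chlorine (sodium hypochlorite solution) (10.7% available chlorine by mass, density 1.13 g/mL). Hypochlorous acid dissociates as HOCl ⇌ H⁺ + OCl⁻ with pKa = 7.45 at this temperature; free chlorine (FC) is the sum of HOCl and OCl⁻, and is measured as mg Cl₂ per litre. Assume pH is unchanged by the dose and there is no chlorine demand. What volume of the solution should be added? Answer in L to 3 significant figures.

60.3 L

[OCl⁻]/[HOCl] = 10^(pH − pKa) = 10^(8.05 − 7.45) = 3.981; fraction as HOCl = 1/(1 + 3.981) = 0.2008.
Free chlorine required for 2.71 ppm HOCl: 2.71 / 0.2008 = 13.5 ppm.
FC to add: 13.5 − 0.3 = 13.2 mg/L as Cl₂.
Cl₂ equivalent: 13.2 mg/L × 552,000 L = 7286 g.
Product at 10.7% available Cl: 7286 / 0.107 = 68,090 g.
Volume: 68,090 g ÷ 1.13 g/mL = 60,260 mL.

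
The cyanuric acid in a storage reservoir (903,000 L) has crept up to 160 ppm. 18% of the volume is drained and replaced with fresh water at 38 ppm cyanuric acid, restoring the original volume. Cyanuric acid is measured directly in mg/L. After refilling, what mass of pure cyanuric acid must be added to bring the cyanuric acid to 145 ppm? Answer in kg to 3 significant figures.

6.28 kg

After draining 18% and refilling: 160 × 0.82 + 38 × 0.18 = 138.04 ppm.
Deficit to target: 145 − 138.04 = 6.96 mg/L.
Mass: 6.96 mg/L × 903,000 L = 6285 g cyanuric acid.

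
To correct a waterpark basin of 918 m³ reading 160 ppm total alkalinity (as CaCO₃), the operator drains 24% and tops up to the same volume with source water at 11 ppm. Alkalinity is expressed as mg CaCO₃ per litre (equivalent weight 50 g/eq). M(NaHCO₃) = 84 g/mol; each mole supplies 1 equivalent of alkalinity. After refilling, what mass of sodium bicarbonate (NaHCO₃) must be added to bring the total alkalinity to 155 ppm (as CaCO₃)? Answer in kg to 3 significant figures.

Volume: 918 m³ = 918,000 L.
After draining 24% and refilling: 160 × 0.76 + 11 × 0.24 = 124.24 ppm.
Deficit to target: 155 − 124.24 = 30.76 mg/L.
As CaCO₃: 30.76 mg/L × 918,000 L = 28,240 g; ÷ 50 g/eq ÷ 1 = 564.8 mol NaHCO₃.
Mass: 564.8 × 84 = 47,440 g.

47.4 kg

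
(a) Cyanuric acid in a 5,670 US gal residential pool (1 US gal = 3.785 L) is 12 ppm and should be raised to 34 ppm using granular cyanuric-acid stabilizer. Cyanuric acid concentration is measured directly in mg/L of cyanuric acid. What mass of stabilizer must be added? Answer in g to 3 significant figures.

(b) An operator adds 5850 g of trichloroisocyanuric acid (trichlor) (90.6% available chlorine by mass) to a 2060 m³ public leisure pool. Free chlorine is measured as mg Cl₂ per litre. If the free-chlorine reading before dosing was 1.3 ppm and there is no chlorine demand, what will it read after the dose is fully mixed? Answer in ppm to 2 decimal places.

(a) Volume: 5,670 US gal × 3.785 L/gal = 21,461 L.
(a) CYA to add: (34 − 12) = 22 mg/L × 21,461 L = 472.1 g cyanuric acid.

(b) Volume: 2060 m³ = 2,060,000 L.
(b) Available chlorine delivered: 5850 g × 0.906 = 5300 g as Cl₂.
(b) Concentration rise: 5300 g / 2,060,000 L = 2.573 mg/L = 2.57 ppm.
(b) Final FC: 1.3 + 2.57 = 3.87 ppm.

(a) 472 g; (b) 3.87 ppm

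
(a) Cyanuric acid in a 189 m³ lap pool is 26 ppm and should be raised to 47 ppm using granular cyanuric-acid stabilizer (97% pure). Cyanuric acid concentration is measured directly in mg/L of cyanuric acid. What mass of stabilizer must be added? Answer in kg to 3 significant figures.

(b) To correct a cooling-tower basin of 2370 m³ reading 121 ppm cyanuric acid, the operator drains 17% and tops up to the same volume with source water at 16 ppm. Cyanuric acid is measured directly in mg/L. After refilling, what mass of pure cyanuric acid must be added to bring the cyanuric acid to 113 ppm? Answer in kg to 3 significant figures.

(a) Volume: 189 m³ = 189,000 L.
(a) CYA to add: (47 − 26) = 21 mg/L × 189,000 L = 3969 g cyanuric acid.
(a) At 97% purity: 3969 / 0.97 = 4092 g product.

(b) Volume: 2370 m³ = 2,370,000 L.
(b) After draining 17% and refilling: 121 × 0.83 + 16 × 0.17 = 103.15 ppm.
(b) Deficit to target: 113 − 103.15 = 9.85 mg/L.
(b) Mass: 9.85 mg/L × 2,370,000 L = 23,340 g cyanuric acid.

(a) 4.09 kg; (b) 23.3 kg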